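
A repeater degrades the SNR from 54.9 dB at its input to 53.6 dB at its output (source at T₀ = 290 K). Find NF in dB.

1.3 dB

NF (dB) = SNR_in(dB) − SNR_out(dB) when the source is at T₀
NF = 54.9 − 53.6 = 1.3 dB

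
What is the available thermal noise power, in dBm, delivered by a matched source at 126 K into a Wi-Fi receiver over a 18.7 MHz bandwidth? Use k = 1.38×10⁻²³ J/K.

−104.9 dBm

P_n = kTB = 1.38×10⁻²³ × 126 × 1.87×10⁷ = 3.25×10⁻¹⁴ W
In dBm: 10 log₁₀(3.25×10⁻¹⁴ / 10⁻³) = −104.9 dBm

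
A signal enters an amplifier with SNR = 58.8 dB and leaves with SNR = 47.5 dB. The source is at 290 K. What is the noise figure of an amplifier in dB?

11.3 dB

NF (dB) = SNR_in(dB) − SNR_out(dB) when the source is at T₀
NF = 58.8 − 47.5 = 11.3 dB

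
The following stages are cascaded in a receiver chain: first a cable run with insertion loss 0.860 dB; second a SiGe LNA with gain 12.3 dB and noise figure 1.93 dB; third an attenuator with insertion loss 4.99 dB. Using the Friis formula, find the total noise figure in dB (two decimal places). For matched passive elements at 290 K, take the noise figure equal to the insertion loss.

Convert to linear (a loss of L dB is a gain of −L dB): F_i = 10^(NF_i/10), G_i = 10^(G_i,dB/10)
  Stage 1: F_1 = 10^(0.860/10) = 1.219, G_1 = 10^(−0.860/10) = 0.8204
  Stage 2: F_2 = 10^(1.93/10) = 1.560, G_2 = 10^(12.3/10) = 16.98
  Stage 3: F_3 = 10^(4.99/10) = 3.155, G_3 = 10^(−4.99/10) = 0.3170
Friis cascade:
  F = 1.219 + (1.560 − 1)/0.8204 + (3.155 − 1)/13.93 = 2.056
NF = 10 log₁₀(2.056) = 3.13 dB

3.13 dB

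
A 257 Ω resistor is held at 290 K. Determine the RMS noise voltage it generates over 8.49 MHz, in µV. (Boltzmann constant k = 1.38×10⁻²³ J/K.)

5.91 µV

V_n = √(4kTRB)
4kTRB = 4 × 1.38×10⁻²³ × 290 × 2.57×10² × 8.49×10⁶ = 3.49×10⁻¹¹ V²
V_n = √(3.49×10⁻¹¹) = 5.91×10⁻⁶ V = 5.91 µV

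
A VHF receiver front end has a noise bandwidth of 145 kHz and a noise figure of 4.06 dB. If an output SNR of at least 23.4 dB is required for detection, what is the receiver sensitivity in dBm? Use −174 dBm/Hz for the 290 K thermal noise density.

Sensitivity = −174 + 10 log₁₀(B) + NF + SNR_min
= −174 + 51.61 + 4.06 + 23.4
= −94.93 dBm → −94.9 dBm

−94.9 dBm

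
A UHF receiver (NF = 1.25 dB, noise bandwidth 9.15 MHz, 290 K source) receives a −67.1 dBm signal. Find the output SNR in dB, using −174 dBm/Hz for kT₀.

36.0 dB

Noise floor: N = −174 + 10 log₁₀(B) + NF
10 log₁₀(9.15×10⁶) = 69.61 dB
N = −174 + 69.61 + 1.25 = −103.14 dBm
SNR = P_sig − N = −67.1 − (−103.14) = 36.04 dB → 36.0 dB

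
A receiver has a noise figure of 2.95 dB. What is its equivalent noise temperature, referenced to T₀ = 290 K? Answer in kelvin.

F = 10^(2.95/10) = 1.97242
T_e = (F − 1)·T₀ = (1.97242 − 1) × 290 = 282 K

282 K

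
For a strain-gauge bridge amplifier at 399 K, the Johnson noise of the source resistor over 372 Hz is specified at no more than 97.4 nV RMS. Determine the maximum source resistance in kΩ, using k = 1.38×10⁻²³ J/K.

1.16 kΩ

Johnson–Nyquist: V_n = √(4kTRB) ⇒ R = V_n² / (4kTB)
4kTB = 4 × 1.38×10⁻²³ × 399 × 3.72×10² = 8.19×10⁻¹⁸
R = (9.74×10⁻⁸)² / 8.19×10⁻¹⁸ = 1.16×10³ Ω = 1.16 kΩ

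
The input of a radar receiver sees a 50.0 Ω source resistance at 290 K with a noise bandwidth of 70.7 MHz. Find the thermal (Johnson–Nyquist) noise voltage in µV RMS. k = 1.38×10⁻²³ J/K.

V_n = √(4kTRB)
4kTRB = 4 × 1.38×10⁻²³ × 290 × 5.00×10¹ × 7.07×10⁷ = 5.66×10⁻¹¹ V²
V_n = √(5.66×10⁻¹¹) = 7.52×10⁻⁶ V = 7.52 µV

7.52 µV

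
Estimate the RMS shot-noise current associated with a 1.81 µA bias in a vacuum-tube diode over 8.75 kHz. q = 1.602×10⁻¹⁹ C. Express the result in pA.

I_n = √(2qI·B)
2qI·B = 2 × 1.602×10⁻¹⁹ × 1.81×10⁻⁶ × 8.75×10³ = 5.07×10⁻²¹ A²
I_n = √(5.07×10⁻²¹) = 7.12×10⁻¹¹ A = 71.2 pA

71.2 pA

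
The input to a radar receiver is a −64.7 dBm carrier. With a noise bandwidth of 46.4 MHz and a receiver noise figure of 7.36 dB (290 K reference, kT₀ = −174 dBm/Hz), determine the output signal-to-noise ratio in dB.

25.3 dB

Noise floor: N = −174 + 10 log₁₀(B) + NF
10 log₁₀(4.64×10⁷) = 76.67 dB
N = −174 + 76.67 + 7.36 = −89.97 dBm
SNR = P_sig − N = −64.7 − (−89.97) = 25.27 dB → 25.3 dB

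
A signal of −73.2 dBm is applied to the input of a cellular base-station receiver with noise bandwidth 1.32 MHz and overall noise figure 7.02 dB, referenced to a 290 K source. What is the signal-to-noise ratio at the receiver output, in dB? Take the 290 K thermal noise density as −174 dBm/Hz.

32.6 dB

Noise floor: N = −174 + 10 log₁₀(B) + NF
10 log₁₀(1.32×10⁶) = 61.21 dB
N = −174 + 61.21 + 7.02 = −105.77 dBm
SNR = P_sig − N = −73.2 − (−105.77) = 32.57 dB → 32.6 dB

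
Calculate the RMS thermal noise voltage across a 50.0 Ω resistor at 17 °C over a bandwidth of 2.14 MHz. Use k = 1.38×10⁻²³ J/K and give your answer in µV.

T = 17 °C + 273.15 = 290.15 K
V_n = √(4kTRB)
4kTRB = 4 × 1.38×10⁻²³ × 290.15 × 5.00×10¹ × 2.14×10⁶ = 1.71×10⁻¹² V²
V_n = √(1.71×10⁻¹²) = 1.31×10⁻⁶ V = 1.31 µV

1.31 µV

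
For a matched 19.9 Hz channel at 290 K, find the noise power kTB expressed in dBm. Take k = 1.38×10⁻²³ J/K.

P_n = kTB = 1.38×10⁻²³ × 290 × 1.99×10¹ = 7.96×10⁻²⁰ W
In dBm: 10 log₁₀(7.96×10⁻²⁰ / 10⁻³) = −161.0 dBm

−161.0 dBm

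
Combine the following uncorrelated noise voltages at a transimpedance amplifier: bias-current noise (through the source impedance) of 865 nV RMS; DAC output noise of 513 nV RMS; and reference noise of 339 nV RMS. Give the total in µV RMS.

1.06 µV

Uncorrelated sources add in power (mean-square): V_tot = √(ΣV_i²)
V_tot = √[(8.65×10⁻⁷)² + (5.13×10⁻⁷)² + (3.39×10⁻⁷)²] = 1.06×10⁻⁶ V = 1.06 µV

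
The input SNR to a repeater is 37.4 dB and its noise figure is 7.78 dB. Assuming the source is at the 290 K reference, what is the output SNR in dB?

By definition F = SNR_in/SNR_out, so in dB: SNR_out = SNR_in − NF
SNR_out = 37.4 − 7.78 = 29.62 dB

29.62 dB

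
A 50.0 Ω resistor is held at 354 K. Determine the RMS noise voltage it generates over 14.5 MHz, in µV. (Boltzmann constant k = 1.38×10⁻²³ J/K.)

V_n = √(4kTRB)
4kTRB = 4 × 1.38×10⁻²³ × 354 × 5.00×10¹ × 1.45×10⁷ = 1.42×10⁻¹¹ V²
V_n = √(1.42×10⁻¹¹) = 3.76×10⁻⁶ V = 3.76 µV

3.76 µV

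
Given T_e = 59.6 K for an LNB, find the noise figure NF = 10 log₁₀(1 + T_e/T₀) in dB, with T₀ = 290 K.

F = 1 + T_e/T₀ = 1 + 59.6/290 = 1.20552
NF = 10 log₁₀(1.20552) = 0.812 dB

0.812 dB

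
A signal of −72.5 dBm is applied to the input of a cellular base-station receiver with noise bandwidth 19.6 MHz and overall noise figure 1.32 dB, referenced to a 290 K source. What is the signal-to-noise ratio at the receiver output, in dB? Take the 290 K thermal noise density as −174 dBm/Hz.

Noise floor: N = −174 + 10 log₁₀(B) + NF
10 log₁₀(1.96×10⁷) = 72.92 dB
N = −174 + 72.92 + 1.32 = −99.76 dBm
SNR = P_sig − N = −72.5 − (−99.76) = 27.26 dB → 27.3 dB

27.3 dB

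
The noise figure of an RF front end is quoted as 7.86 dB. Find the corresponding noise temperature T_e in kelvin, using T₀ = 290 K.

F = 10^(7.86/10) = 6.10942
T_e = (F − 1)·T₀ = (6.10942 − 1) × 290 = 1482 K

1482 K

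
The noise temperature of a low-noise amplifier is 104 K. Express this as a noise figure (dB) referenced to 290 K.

F = 1 + T_e/T₀ = 1 + 104/290 = 1.35862
NF = 10 log₁₀(1.35862) = 1.33 dB

1.33 dB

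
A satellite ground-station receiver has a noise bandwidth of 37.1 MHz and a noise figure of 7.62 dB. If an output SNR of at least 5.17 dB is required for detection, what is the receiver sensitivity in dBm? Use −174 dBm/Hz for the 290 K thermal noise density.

Sensitivity = −174 + 10 log₁₀(B) + NF + SNR_min
= −174 + 75.69 + 7.62 + 5.17
= −85.52 dBm → −85.5 dBm

−85.5 dBm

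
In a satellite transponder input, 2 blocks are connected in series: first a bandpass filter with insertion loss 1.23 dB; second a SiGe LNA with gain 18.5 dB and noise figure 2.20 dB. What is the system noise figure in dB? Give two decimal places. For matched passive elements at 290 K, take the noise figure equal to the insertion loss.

3.43 dB

Convert to linear (a loss of L dB is a gain of −L dB): F_i = 10^(NF_i/10), G_i = 10^(G_i,dB/10)
  Stage 1: F_1 = 10^(1.23/10) = 1.327, G_1 = 10^(−1.23/10) = 0.7534
  Stage 2: F_2 = 10^(2.20/10) = 1.660, G_2 = 10^(18.5/10) = 70.79
Friis cascade:
  F = 1.327 + (1.660 − 1)/0.7534 = 2.203
NF = 10 log₁₀(2.203) = 3.43 dB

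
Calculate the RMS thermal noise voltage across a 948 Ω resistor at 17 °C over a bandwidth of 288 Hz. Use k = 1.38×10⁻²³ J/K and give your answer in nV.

T = 17 °C + 273.15 = 290.15 K
V_n = √(4kTRB)
4kTRB = 4 × 1.38×10⁻²³ × 290.15 × 9.48×10² × 2.88×10² = 4.37×10⁻¹⁵ V²
V_n = √(4.37×10⁻¹⁵) = 6.61×10⁻⁸ V = 66.1 nV

66.1 nV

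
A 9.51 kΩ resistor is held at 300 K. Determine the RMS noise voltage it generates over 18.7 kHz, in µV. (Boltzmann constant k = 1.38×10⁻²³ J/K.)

V_n = √(4kTRB)
4kTRB = 4 × 1.38×10⁻²³ × 300 × 9.51×10³ × 1.87×10⁴ = 2.94×10⁻¹² V²
V_n = √(2.94×10⁻¹²) = 1.72×10⁻⁶ V = 1.72 µV

1.72 µV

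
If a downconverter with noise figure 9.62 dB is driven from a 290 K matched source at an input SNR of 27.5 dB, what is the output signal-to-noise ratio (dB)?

By definition F = SNR_in/SNR_out, so in dB: SNR_out = SNR_in − NF
SNR_out = 27.5 − 9.62 = 17.88 dB

17.88 dB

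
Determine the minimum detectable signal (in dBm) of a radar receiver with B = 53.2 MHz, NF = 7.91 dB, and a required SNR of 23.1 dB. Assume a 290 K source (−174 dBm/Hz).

−65.7 dBm

Sensitivity = −174 + 10 log₁₀(B) + NF + SNR_min
= −174 + 77.26 + 7.91 + 23.1
= −65.73 dBm → −65.7 dBm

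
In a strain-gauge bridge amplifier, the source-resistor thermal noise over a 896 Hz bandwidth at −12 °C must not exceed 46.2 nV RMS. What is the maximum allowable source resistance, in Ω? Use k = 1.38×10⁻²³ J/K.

165 Ω

T = −12 °C + 273.15 = 261.15 K
Johnson–Nyquist: V_n = √(4kTRB) ⇒ R = V_n² / (4kTB)
4kTB = 4 × 1.38×10⁻²³ × 261.15 × 8.96×10² = 1.29×10⁻¹⁷
R = (4.62×10⁻⁸)² / 1.29×10⁻¹⁷ = 1.65×10² Ω = 165 Ω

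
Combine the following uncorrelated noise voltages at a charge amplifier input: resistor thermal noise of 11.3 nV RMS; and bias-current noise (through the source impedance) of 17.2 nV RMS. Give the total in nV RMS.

20.6 nV

Uncorrelated sources add in power (mean-square): V_tot = √(ΣV_i²)
V_tot = √[(1.13×10⁻⁸)² + (1.72×10⁻⁸)²] = 2.06×10⁻⁸ V = 20.6 nV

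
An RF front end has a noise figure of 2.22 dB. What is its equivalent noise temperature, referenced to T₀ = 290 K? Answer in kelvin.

F = 10^(2.22/10) = 1.66725
T_e = (F − 1)·T₀ = (1.66725 − 1) × 290 = 194 K

194 K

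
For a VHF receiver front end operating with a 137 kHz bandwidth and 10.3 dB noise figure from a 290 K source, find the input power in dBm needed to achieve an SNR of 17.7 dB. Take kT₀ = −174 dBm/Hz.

−94.6 dBm

Sensitivity = −174 + 10 log₁₀(B) + NF + SNR_min
= −174 + 51.37 + 10.3 + 17.7
= −94.63 dBm → −94.6 dBm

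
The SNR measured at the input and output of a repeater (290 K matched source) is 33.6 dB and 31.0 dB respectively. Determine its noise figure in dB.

2.6 dB

NF (dB) = SNR_in(dB) − SNR_out(dB) when the source is at T₀
NF = 33.6 − 31.0 = 2.6 dB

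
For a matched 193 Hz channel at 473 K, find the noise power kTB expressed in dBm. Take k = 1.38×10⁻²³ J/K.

−149.0 dBm

P_n = kTB = 1.38×10⁻²³ × 473 × 1.93×10² = 1.26×10⁻¹⁸ W
In dBm: 10 log₁₀(1.26×10⁻¹⁸ / 10⁻³) = −149.0 dBm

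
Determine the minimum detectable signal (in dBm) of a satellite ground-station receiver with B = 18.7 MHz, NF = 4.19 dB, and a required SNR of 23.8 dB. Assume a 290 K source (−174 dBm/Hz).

−73.3 dBm

Sensitivity = −174 + 10 log₁₀(B) + NF + SNR_min
= −174 + 72.72 + 4.19 + 23.8
= −73.29 dBm → −73.3 dBm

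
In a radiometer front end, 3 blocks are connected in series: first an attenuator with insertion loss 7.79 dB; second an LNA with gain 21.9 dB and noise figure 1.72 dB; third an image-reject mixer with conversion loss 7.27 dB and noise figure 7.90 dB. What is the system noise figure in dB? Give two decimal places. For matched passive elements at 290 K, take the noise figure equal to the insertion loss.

9.61 dB

Convert to linear (a loss of L dB is a gain of −L dB): F_i = 10^(NF_i/10), G_i = 10^(G_i,dB/10)
  Stage 1: F_1 = 10^(7.79/10) = 6.012, G_1 = 10^(−7.79/10) = 0.1663
  Stage 2: F_2 = 10^(1.72/10) = 1.486, G_2 = 10^(21.9/10) = 154.9
  Stage 3: F_3 = 10^(7.90/10) = 6.166, G_3 = 10^(−7.27/10) = 0.1875
Friis cascade:
  F = 6.012 + (1.486 − 1)/0.1663 + (6.166 − 1)/25.76 = 9.134
NF = 10 log₁₀(9.134) = 9.61 dB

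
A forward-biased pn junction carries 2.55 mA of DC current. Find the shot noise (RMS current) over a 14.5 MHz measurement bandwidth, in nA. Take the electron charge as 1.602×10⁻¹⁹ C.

109 nA

I_n = √(2qI·B)
2qI·B = 2 × 1.602×10⁻¹⁹ × 2.55×10⁻³ × 1.45×10⁷ = 1.18×10⁻¹⁴ A²
I_n = √(1.18×10⁻¹⁴) = 1.09×10⁻⁷ A = 109 nA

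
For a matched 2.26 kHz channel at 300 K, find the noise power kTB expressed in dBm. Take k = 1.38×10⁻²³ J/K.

−140.3 dBm

P_n = kTB = 1.38×10⁻²³ × 300 × 2.26×10³ = 9.36×10⁻¹⁸ W
In dBm: 10 log₁₀(9.36×10⁻¹⁸ / 10⁻³) = −140.3 dBm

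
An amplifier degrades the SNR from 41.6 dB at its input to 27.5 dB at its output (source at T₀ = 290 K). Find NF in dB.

14.1 dB

NF (dB) = SNR_in(dB) − SNR_out(dB) when the source is at T₀
NF = 41.6 − 27.5 = 14.1 dB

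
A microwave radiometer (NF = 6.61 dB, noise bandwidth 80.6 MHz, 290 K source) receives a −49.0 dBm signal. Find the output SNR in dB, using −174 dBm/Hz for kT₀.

39.3 dB

Noise floor: N = −174 + 10 log₁₀(B) + NF
10 log₁₀(8.06×10⁷) = 79.06 dB
N = −174 + 79.06 + 6.61 = −88.33 dBm
SNR = P_sig − N = −49.0 − (−88.33) = 39.33 dB → 39.3 dB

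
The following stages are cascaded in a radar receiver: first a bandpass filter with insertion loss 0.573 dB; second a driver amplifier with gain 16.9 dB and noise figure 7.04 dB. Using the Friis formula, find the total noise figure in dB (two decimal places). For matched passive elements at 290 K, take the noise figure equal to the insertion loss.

Convert to linear (a loss of L dB is a gain of −L dB): F_i = 10^(NF_i/10), G_i = 10^(G_i,dB/10)
  Stage 1: F_1 = 10^(0.573/10) = 1.141, G_1 = 10^(−0.573/10) = 0.8764
  Stage 2: F_2 = 10^(7.04/10) = 5.058, G_2 = 10^(16.9/10) = 48.98
Friis cascade:
  F = 1.141 + (5.058 − 1)/0.8764 = 5.772
NF = 10 log₁₀(5.772) = 7.61 dB

7.61 dB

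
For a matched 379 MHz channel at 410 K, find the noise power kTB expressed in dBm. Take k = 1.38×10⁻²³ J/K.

−86.7 dBm

P_n = kTB = 1.38×10⁻²³ × 410 × 3.79×10⁸ = 2.14×10⁻¹² W
In dBm: 10 log₁₀(2.14×10⁻¹² / 10⁻³) = −86.7 dBm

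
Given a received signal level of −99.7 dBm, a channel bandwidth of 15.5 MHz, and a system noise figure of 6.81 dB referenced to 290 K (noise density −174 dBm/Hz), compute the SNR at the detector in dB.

Noise floor: N = −174 + 10 log₁₀(B) + NF
10 log₁₀(1.55×10⁷) = 71.9 dB
N = −174 + 71.9 + 6.81 = −95.29 dBm
SNR = P_sig − N = −99.7 − (−95.29) = −4.41 dB → −4.4 dB

−4.4 dB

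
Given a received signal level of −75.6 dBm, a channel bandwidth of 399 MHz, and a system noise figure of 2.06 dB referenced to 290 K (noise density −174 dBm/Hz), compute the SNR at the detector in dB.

Noise floor: N = −174 + 10 log₁₀(B) + NF
10 log₁₀(3.99×10⁸) = 86.01 dB
N = −174 + 86.01 + 2.06 = −85.93 dBm
SNR = P_sig − N = −75.6 − (−85.93) = 10.33 dB → 10.3 dB

10.3 dB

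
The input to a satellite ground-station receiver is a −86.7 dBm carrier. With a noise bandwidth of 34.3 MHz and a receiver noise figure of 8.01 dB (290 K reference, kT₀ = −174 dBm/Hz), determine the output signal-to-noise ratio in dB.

Noise floor: N = −174 + 10 log₁₀(B) + NF
10 log₁₀(3.43×10⁷) = 75.35 dB
N = −174 + 75.35 + 8.01 = −90.64 dBm
SNR = P_sig − N = −86.7 − (−90.64) = 3.94 dB → 3.9 dB

3.9 dB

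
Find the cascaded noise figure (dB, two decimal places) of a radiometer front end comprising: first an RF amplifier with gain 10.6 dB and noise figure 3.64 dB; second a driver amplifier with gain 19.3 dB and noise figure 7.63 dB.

4.36 dB

Convert to linear (a loss of L dB is a gain of −L dB): F_i = 10^(NF_i/10), G_i = 10^(G_i,dB/10)
  Stage 1: F_1 = 10^(3.64/10) = 2.312, G_1 = 10^(10.6/10) = 11.48
  Stage 2: F_2 = 10^(7.63/10) = 5.794, G_2 = 10^(19.3/10) = 85.11
Friis cascade:
  F = 2.312 + (5.794 − 1)/11.48 = 2.730
NF = 10 log₁₀(2.730) = 4.36 dB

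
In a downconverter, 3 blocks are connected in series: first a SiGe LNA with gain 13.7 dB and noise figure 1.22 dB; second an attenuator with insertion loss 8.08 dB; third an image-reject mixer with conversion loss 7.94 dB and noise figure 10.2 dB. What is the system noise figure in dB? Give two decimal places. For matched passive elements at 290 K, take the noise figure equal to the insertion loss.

Convert to linear (a loss of L dB is a gain of −L dB): F_i = 10^(NF_i/10), G_i = 10^(G_i,dB/10)
  Stage 1: F_1 = 10^(1.22/10) = 1.324, G_1 = 10^(13.7/10) = 23.44
  Stage 2: F_2 = 10^(8.08/10) = 6.427, G_2 = 10^(−8.08/10) = 0.1556
  Stage 3: F_3 = 10^(10.2/10) = 10.47, G_3 = 10^(−7.94/10) = 0.1607
Friis cascade:
  F = 1.324 + (6.427 − 1)/23.44 + (10.47 − 1)/3.648 = 4.152
NF = 10 log₁₀(4.152) = 6.18 dB

6.18 dB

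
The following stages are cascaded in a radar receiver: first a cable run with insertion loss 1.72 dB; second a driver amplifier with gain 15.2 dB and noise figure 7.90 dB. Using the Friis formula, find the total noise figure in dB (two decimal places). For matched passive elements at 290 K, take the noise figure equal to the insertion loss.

9.62 dB

Convert to linear (a loss of L dB is a gain of −L dB): F_i = 10^(NF_i/10), G_i = 10^(G_i,dB/10)
  Stage 1: F_1 = 10^(1.72/10) = 1.486, G_1 = 10^(−1.72/10) = 0.6730
  Stage 2: F_2 = 10^(7.90/10) = 6.166, G_2 = 10^(15.2/10) = 33.11
Friis cascade:
  F = 1.486 + (6.166 − 1)/0.6730 = 9.162
NF = 10 log₁₀(9.162) = 9.62 dB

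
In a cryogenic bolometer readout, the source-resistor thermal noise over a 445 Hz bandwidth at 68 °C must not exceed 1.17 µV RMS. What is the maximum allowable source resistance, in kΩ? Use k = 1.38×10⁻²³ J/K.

163 kΩ

T = 68 °C + 273.15 = 341.15 K
Johnson–Nyquist: V_n = √(4kTRB) ⇒ R = V_n² / (4kTB)
4kTB = 4 × 1.38×10⁻²³ × 341.15 × 4.45×10² = 8.38×10⁻¹⁸
R = (1.17×10⁻⁶)² / 8.38×10⁻¹⁸ = 1.63×10⁵ Ω = 163 kΩ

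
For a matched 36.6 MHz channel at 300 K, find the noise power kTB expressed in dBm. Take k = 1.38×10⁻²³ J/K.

P_n = kTB = 1.38×10⁻²³ × 300 × 3.66×10⁷ = 1.52×10⁻¹³ W
In dBm: 10 log₁₀(1.52×10⁻¹³ / 10⁻³) = −98.2 dBm

−98.2 dBm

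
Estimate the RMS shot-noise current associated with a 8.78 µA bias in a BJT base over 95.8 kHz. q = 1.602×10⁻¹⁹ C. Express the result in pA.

I_n = √(2qI·B)
2qI·B = 2 × 1.602×10⁻¹⁹ × 8.78×10⁻⁶ × 9.58×10⁴ = 2.69×10⁻¹⁹ A²
I_n = √(2.69×10⁻¹⁹) = 5.19×10⁻¹⁰ A = 519 pA

519 pA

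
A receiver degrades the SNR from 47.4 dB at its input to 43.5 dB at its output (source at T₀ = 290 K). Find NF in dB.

NF (dB) = SNR_in(dB) − SNR_out(dB) when the source is at T₀
NF = 47.4 − 43.5 = 3.9 dB

3.9 dB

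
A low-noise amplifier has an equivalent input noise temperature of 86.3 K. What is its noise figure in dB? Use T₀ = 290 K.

F = 1 + T_e/T₀ = 1 + 86.3/290 = 1.29759
NF = 10 log₁₀(1.29759) = 1.13 dB

1.13 dB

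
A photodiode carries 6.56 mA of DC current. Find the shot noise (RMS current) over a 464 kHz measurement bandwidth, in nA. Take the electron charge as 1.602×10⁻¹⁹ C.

31.2 nA

I_n = √(2qI·B)
2qI·B = 2 × 1.602×10⁻¹⁹ × 6.56×10⁻³ × 4.64×10⁵ = 9.75×10⁻¹⁶ A²
I_n = √(9.75×10⁻¹⁶) = 3.12×10⁻⁸ A = 31.2 nA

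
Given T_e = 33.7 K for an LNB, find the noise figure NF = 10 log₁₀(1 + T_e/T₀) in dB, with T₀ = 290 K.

F = 1 + T_e/T₀ = 1 + 33.7/290 = 1.11621
NF = 10 log₁₀(1.11621) = 0.477 dB

0.477 dB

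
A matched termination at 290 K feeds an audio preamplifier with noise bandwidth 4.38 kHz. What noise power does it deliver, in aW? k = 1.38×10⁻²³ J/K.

P_n = kTB = 1.38×10⁻²³ × 290 × 4.38×10³ = 1.75×10⁻¹⁷ W = 17.5 aW

17.5 aW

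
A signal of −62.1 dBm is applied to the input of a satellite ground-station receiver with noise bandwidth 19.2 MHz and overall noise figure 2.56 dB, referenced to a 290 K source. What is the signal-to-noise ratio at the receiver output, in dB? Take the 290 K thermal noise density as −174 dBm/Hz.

36.5 dB

Noise floor: N = −174 + 10 log₁₀(B) + NF
10 log₁₀(1.92×10⁷) = 72.83 dB
N = −174 + 72.83 + 2.56 = −98.61 dBm
SNR = P_sig − N = −62.1 − (−98.61) = 36.51 dB → 36.5 dB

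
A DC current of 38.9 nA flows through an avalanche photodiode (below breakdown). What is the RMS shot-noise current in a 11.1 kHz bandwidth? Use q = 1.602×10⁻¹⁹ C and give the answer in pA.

11.8 pA

I_n = √(2qI·B)
2qI·B = 2 × 1.602×10⁻¹⁹ × 3.89×10⁻⁸ × 1.11×10⁴ = 1.38×10⁻²² A²
I_n = √(1.38×10⁻²²) = 1.18×10⁻¹¹ A = 11.8 pA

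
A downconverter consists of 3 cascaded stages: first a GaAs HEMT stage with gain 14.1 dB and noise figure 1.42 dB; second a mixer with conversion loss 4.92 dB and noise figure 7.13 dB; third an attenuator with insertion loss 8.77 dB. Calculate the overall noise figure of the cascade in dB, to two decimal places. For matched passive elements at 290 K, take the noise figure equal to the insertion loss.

3.69 dB

Convert to linear (a loss of L dB is a gain of −L dB): F_i = 10^(NF_i/10), G_i = 10^(G_i,dB/10)
  Stage 1: F_1 = 10^(1.42/10) = 1.387, G_1 = 10^(14.1/10) = 25.70
  Stage 2: F_2 = 10^(7.13/10) = 5.164, G_2 = 10^(−4.92/10) = 0.3221
  Stage 3: F_3 = 10^(8.77/10) = 7.534, G_3 = 10^(−8.77/10) = 0.1327
Friis cascade:
  F = 1.387 + (5.164 − 1)/25.70 + (7.534 − 1)/8.279 = 2.338
NF = 10 log₁₀(2.338) = 3.69 dB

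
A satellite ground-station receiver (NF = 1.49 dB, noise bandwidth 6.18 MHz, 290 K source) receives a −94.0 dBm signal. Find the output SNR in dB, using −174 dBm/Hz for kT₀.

10.6 dB

Noise floor: N = −174 + 10 log₁₀(B) + NF
10 log₁₀(6.18×10⁶) = 67.91 dB
N = −174 + 67.91 + 1.49 = −104.60 dBm
SNR = P_sig − N = −94.0 − (−104.60) = 10.60 dB → 10.6 dB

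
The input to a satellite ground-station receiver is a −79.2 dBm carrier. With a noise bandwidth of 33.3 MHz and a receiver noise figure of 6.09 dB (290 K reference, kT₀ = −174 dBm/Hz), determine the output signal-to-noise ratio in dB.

Noise floor: N = −174 + 10 log₁₀(B) + NF
10 log₁₀(3.33×10⁷) = 75.22 dB
N = −174 + 75.22 + 6.09 = −92.69 dBm
SNR = P_sig − N = −79.2 − (−92.69) = 13.49 dB → 13.5 dB

13.5 dB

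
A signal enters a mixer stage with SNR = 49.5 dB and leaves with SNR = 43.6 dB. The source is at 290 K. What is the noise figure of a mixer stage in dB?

5.9 dB

NF (dB) = SNR_in(dB) − SNR_out(dB) when the source is at T₀
NF = 49.5 − 43.6 = 5.9 dB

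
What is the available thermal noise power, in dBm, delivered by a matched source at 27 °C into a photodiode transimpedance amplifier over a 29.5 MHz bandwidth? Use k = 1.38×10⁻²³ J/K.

−99.1 dBm

T = 27 °C + 273.15 = 300.15 K
P_n = kTB = 1.38×10⁻²³ × 300.15 × 2.95×10⁷ = 1.22×10⁻¹³ W
In dBm: 10 log₁₀(1.22×10⁻¹³ / 10⁻³) = −99.1 dBm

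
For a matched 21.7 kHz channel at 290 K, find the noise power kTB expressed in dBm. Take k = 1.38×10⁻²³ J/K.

−130.6 dBm

P_n = kTB = 1.38×10⁻²³ × 290 × 2.17×10⁴ = 8.68×10⁻¹⁷ W
In dBm: 10 log₁₀(8.68×10⁻¹⁷ / 10⁻³) = −130.6 dBm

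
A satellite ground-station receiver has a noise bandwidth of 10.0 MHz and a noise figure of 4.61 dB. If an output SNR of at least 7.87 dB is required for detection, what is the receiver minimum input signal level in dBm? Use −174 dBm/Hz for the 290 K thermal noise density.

−91.5 dBm

Sensitivity = −174 + 10 log₁₀(B) + NF + SNR_min
= −174 + 70 + 4.61 + 7.87
= −91.52 dBm → −91.5 dBm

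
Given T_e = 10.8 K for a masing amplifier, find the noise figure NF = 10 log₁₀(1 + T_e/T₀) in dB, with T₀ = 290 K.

0.159 dB

F = 1 + T_e/T₀ = 1 + 10.8/290 = 1.03724
NF = 10 log₁₀(1.03724) = 0.159 dB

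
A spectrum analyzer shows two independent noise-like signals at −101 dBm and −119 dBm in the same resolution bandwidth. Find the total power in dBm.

Convert to linear, add, convert back:
P₁ = 7.94×10⁻¹⁴ W, P₂ = 1.26×10⁻¹⁵ W
P_tot = 8.07×10⁻¹⁴ W → 10 log₁₀(P_tot / 10⁻³) = −100.9 dBm

−100.9 dBm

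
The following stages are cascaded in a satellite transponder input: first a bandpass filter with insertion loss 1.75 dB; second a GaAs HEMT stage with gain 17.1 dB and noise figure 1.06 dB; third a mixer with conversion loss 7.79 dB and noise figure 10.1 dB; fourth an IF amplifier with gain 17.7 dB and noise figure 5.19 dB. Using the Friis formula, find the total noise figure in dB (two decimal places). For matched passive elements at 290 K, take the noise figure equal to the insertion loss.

Convert to linear (a loss of L dB is a gain of −L dB): F_i = 10^(NF_i/10), G_i = 10^(G_i,dB/10)
  Stage 1: F_1 = 10^(1.75/10) = 1.496, G_1 = 10^(−1.75/10) = 0.6683
  Stage 2: F_2 = 10^(1.06/10) = 1.276, G_2 = 10^(17.1/10) = 51.29
  Stage 3: F_3 = 10^(10.1/10) = 10.23, G_3 = 10^(−7.79/10) = 0.1663
  Stage 4: F_4 = 10^(5.19/10) = 3.304, G_4 = 10^(17.7/10) = 58.88
Friis cascade:
  F = 1.496 + (1.276 − 1)/0.6683 + (10.23 − 1)/34.28 + (3.304 − 1)/5.702 = 2.583
NF = 10 log₁₀(2.583) = 4.12 dB

4.12 dB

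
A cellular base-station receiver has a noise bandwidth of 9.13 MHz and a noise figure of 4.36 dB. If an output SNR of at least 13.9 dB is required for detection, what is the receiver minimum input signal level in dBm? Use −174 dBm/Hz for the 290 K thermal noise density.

−86.1 dBm

Sensitivity = −174 + 10 log₁₀(B) + NF + SNR_min
= −174 + 69.6 + 4.36 + 13.9
= −86.14 dBm → −86.1 dBm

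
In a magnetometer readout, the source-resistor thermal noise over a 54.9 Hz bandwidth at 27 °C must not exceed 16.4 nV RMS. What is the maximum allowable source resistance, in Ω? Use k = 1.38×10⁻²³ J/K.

296 Ω

T = 27 °C + 273.15 = 300.15 K
Johnson–Nyquist: V_n = √(4kTRB) ⇒ R = V_n² / (4kTB)
4kTB = 4 × 1.38×10⁻²³ × 300.15 × 5.49×10¹ = 9.10×10⁻¹⁹
R = (1.64×10⁻⁸)² / 9.10×10⁻¹⁹ = 2.96×10² Ω = 296 Ω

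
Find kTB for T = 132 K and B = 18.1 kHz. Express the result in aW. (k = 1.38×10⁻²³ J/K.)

P_n = kTB = 1.38×10⁻²³ × 132 × 1.81×10⁴ = 3.30×10⁻¹⁷ W = 33.0 aW

33.0 aW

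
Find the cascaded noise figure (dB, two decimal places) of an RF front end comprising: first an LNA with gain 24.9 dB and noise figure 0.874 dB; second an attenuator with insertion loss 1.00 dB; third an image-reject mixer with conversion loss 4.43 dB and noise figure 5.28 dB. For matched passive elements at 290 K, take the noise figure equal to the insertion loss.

0.91 dB

Convert to linear (a loss of L dB is a gain of −L dB): F_i = 10^(NF_i/10), G_i = 10^(G_i,dB/10)
  Stage 1: F_1 = 10^(0.874/10) = 1.223, G_1 = 10^(24.9/10) = 309.0
  Stage 2: F_2 = 10^(1.00/10) = 1.259, G_2 = 10^(−1.00/10) = 0.7943
  Stage 3: F_3 = 10^(5.28/10) = 3.373, G_3 = 10^(−4.43/10) = 0.3606
Friis cascade:
  F = 1.223 + (1.259 − 1)/309.0 + (3.373 − 1)/245.5 = 1.233
NF = 10 log₁₀(1.233) = 0.91 dB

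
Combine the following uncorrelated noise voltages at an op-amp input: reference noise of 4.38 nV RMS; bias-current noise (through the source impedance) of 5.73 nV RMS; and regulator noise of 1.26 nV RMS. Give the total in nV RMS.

Uncorrelated sources add in power (mean-square): V_tot = √(ΣV_i²)
V_tot = √[(4.38×10⁻⁹)² + (5.73×10⁻⁹)² + (1.26×10⁻⁹)²] = 7.32×10⁻⁹ V = 7.32 nV

7.32 nV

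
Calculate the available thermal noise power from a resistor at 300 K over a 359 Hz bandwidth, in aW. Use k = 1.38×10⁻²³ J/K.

P_n = kTB = 1.38×10⁻²³ × 300 × 3.59×10² = 1.49×10⁻¹⁸ W = 1.49 aW

1.49 aW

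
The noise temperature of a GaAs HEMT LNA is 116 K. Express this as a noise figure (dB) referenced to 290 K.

F = 1 + T_e/T₀ = 1 + 116/290 = 1.4
NF = 10 log₁₀(1.4) = 1.46 dB

1.46 dB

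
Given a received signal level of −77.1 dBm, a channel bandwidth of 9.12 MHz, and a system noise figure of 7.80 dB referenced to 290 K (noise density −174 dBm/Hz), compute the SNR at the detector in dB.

Noise floor: N = −174 + 10 log₁₀(B) + NF
10 log₁₀(9.12×10⁶) = 69.6 dB
N = −174 + 69.6 + 7.80 = −96.60 dBm
SNR = P_sig − N = −77.1 − (−96.60) = 19.50 dB → 19.5 dB

19.5 dB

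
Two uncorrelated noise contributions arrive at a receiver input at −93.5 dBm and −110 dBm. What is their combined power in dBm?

−93.4 dBm

Convert to linear, add, convert back:
P₁ = 4.47×10⁻¹³ W, P₂ = 1.00×10⁻¹⁴ W
P_tot = 4.57×10⁻¹³ W → 10 log₁₀(P_tot / 10⁻³) = −93.4 dBm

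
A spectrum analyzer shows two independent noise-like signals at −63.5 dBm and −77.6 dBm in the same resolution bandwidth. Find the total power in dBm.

Convert to linear, add, convert back:
P₁ = 4.47×10⁻¹⁰ W, P₂ = 1.74×10⁻¹¹ W
P_tot = 4.64×10⁻¹⁰ W → 10 log₁₀(P_tot / 10⁻³) = −63.3 dBm

−63.3 dBm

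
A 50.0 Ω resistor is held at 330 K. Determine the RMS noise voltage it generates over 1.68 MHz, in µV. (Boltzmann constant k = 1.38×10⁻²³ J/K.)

1.24 µV

V_n = √(4kTRB)
4kTRB = 4 × 1.38×10⁻²³ × 330 × 5.00×10¹ × 1.68×10⁶ = 1.53×10⁻¹² V²
V_n = √(1.53×10⁻¹²) = 1.24×10⁻⁶ V = 1.24 µV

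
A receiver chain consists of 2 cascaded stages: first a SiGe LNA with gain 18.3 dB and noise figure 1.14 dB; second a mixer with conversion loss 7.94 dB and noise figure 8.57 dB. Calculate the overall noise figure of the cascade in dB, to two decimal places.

Convert to linear (a loss of L dB is a gain of −L dB): F_i = 10^(NF_i/10), G_i = 10^(G_i,dB/10)
  Stage 1: F_1 = 10^(1.14/10) = 1.300, G_1 = 10^(18.3/10) = 67.61
  Stage 2: F_2 = 10^(8.57/10) = 7.194, G_2 = 10^(−7.94/10) = 0.1607
Friis cascade:
  F = 1.300 + (7.194 − 1)/67.61 = 1.392
NF = 10 log₁₀(1.392) = 1.44 dB

1.44 dB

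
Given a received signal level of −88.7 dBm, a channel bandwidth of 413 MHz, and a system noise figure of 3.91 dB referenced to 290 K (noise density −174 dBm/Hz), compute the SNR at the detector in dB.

−4.8 dB

Noise floor: N = −174 + 10 log₁₀(B) + NF
10 log₁₀(4.13×10⁸) = 86.16 dB
N = −174 + 86.16 + 3.91 = −83.93 dBm
SNR = P_sig − N = −88.7 − (−83.93) = −4.77 dB → −4.8 dB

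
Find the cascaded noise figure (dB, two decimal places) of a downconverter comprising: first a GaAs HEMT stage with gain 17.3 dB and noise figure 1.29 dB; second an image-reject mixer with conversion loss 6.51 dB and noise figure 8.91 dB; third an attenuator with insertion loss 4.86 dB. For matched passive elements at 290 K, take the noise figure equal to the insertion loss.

Convert to linear (a loss of L dB is a gain of −L dB): F_i = 10^(NF_i/10), G_i = 10^(G_i,dB/10)
  Stage 1: F_1 = 10^(1.29/10) = 1.346, G_1 = 10^(17.3/10) = 53.70
  Stage 2: F_2 = 10^(8.91/10) = 7.780, G_2 = 10^(−6.51/10) = 0.2234
  Stage 3: F_3 = 10^(4.86/10) = 3.062, G_3 = 10^(−4.86/10) = 0.3266
Friis cascade:
  F = 1.346 + (7.780 − 1)/53.70 + (3.062 − 1)/11.99 = 1.644
NF = 10 log₁₀(1.644) = 2.16 dB

2.16 dB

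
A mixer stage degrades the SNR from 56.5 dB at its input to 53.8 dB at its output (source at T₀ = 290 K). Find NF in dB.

2.7 dB

NF (dB) = SNR_in(dB) − SNR_out(dB) when the source is at T₀
NF = 56.5 − 53.8 = 2.7 dB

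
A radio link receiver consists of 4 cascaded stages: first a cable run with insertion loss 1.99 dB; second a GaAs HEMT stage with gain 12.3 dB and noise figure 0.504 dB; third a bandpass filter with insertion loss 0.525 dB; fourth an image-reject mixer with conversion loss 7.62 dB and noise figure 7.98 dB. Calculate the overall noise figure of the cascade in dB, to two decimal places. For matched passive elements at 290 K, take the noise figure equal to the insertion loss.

Convert to linear (a loss of L dB is a gain of −L dB): F_i = 10^(NF_i/10), G_i = 10^(G_i,dB/10)
  Stage 1: F_1 = 10^(1.99/10) = 1.581, G_1 = 10^(−1.99/10) = 0.6324
  Stage 2: F_2 = 10^(0.504/10) = 1.123, G_2 = 10^(12.3/10) = 16.98
  Stage 3: F_3 = 10^(0.525/10) = 1.128, G_3 = 10^(−0.525/10) = 0.8861
  Stage 4: F_4 = 10^(7.98/10) = 6.281, G_4 = 10^(−7.62/10) = 0.1730
Friis cascade:
  F = 1.581 + (1.123 − 1)/0.6324 + (1.128 − 1)/10.74 + (6.281 − 1)/9.517 = 2.343
NF = 10 log₁₀(2.343) = 3.70 dB

3.70 dB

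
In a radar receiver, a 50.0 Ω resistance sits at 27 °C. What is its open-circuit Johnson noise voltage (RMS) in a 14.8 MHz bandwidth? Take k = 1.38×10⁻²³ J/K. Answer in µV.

3.50 µV

T = 27 °C + 273.15 = 300.15 K
V_n = √(4kTRB)
4kTRB = 4 × 1.38×10⁻²³ × 300.15 × 5.00×10¹ × 1.48×10⁷ = 1.23×10⁻¹¹ V²
V_n = √(1.23×10⁻¹¹) = 3.50×10⁻⁶ V = 3.50 µV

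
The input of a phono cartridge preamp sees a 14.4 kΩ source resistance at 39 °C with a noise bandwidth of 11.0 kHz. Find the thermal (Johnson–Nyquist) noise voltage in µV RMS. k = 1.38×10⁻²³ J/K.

T = 39 °C + 273.15 = 312.15 K
V_n = √(4kTRB)
4kTRB = 4 × 1.38×10⁻²³ × 312.15 × 1.44×10⁴ × 1.10×10⁴ = 2.73×10⁻¹² V²
V_n = √(2.73×10⁻¹²) = 1.65×10⁻⁶ V = 1.65 µV

1.65 µV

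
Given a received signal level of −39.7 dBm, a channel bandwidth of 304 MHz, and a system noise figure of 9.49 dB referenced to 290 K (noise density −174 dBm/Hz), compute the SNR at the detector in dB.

Noise floor: N = −174 + 10 log₁₀(B) + NF
10 log₁₀(3.04×10⁸) = 84.83 dB
N = −174 + 84.83 + 9.49 = −79.68 dBm
SNR = P_sig − N = −39.7 − (−79.68) = 39.98 dB → 40.0 dB

40.0 dB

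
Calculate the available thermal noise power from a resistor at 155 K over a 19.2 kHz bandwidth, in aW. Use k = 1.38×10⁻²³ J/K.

P_n = kTB = 1.38×10⁻²³ × 155 × 1.92×10⁴ = 4.11×10⁻¹⁷ W = 41.1 aW

41.1 aW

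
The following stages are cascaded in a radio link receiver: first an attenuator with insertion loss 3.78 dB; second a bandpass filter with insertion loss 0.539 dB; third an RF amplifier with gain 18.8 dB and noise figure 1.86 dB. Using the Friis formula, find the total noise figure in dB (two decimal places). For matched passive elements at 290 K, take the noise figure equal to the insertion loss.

6.18 dB

Convert to linear (a loss of L dB is a gain of −L dB): F_i = 10^(NF_i/10), G_i = 10^(G_i,dB/10)
  Stage 1: F_1 = 10^(3.78/10) = 2.388, G_1 = 10^(−3.78/10) = 0.4188
  Stage 2: F_2 = 10^(0.539/10) = 1.132, G_2 = 10^(−0.539/10) = 0.8833
  Stage 3: F_3 = 10^(1.86/10) = 1.535, G_3 = 10^(18.8/10) = 75.86
Friis cascade:
  F = 2.388 + (1.132 − 1)/0.4188 + (1.535 − 1)/0.3699 = 4.149
NF = 10 log₁₀(4.149) = 6.18 dB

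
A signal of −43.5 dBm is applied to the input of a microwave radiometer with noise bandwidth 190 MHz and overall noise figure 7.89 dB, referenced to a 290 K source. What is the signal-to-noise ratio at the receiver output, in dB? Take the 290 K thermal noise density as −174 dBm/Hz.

39.8 dB

Noise floor: N = −174 + 10 log₁₀(B) + NF
10 log₁₀(1.90×10⁸) = 82.79 dB
N = −174 + 82.79 + 7.89 = −83.32 dBm
SNR = P_sig − N = −43.5 − (−83.32) = 39.82 dB → 39.8 dB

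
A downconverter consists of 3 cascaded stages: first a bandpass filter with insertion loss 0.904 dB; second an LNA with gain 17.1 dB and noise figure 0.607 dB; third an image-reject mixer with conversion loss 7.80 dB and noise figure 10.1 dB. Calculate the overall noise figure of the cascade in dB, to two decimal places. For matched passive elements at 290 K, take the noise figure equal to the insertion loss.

2.14 dB

Convert to linear (a loss of L dB is a gain of −L dB): F_i = 10^(NF_i/10), G_i = 10^(G_i,dB/10)
  Stage 1: F_1 = 10^(0.904/10) = 1.231, G_1 = 10^(−0.904/10) = 0.8121
  Stage 2: F_2 = 10^(0.607/10) = 1.150, G_2 = 10^(17.1/10) = 51.29
  Stage 3: F_3 = 10^(10.1/10) = 10.23, G_3 = 10^(−7.80/10) = 0.1660
Friis cascade:
  F = 1.231 + (1.150 − 1)/0.8121 + (10.23 − 1)/41.65 = 1.638
NF = 10 log₁₀(1.638) = 2.14 dB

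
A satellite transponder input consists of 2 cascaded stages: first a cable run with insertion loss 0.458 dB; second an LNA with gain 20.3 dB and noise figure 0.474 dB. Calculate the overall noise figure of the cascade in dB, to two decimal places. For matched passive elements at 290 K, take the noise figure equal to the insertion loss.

0.93 dB

Convert to linear (a loss of L dB is a gain of −L dB): F_i = 10^(NF_i/10), G_i = 10^(G_i,dB/10)
  Stage 1: F_1 = 10^(0.458/10) = 1.111, G_1 = 10^(−0.458/10) = 0.8999
  Stage 2: F_2 = 10^(0.474/10) = 1.115, G_2 = 10^(20.3/10) = 107.2
Friis cascade:
  F = 1.111 + (1.115 − 1)/0.8999 = 1.239
NF = 10 log₁₀(1.239) = 0.93 dB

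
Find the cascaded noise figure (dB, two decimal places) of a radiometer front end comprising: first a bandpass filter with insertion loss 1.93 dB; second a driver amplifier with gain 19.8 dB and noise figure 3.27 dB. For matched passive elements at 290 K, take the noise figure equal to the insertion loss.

5.20 dB

Convert to linear (a loss of L dB is a gain of −L dB): F_i = 10^(NF_i/10), G_i = 10^(G_i,dB/10)
  Stage 1: F_1 = 10^(1.93/10) = 1.560, G_1 = 10^(−1.93/10) = 0.6412
  Stage 2: F_2 = 10^(3.27/10) = 2.123, G_2 = 10^(19.8/10) = 95.50
Friis cascade:
  F = 1.560 + (2.123 − 1)/0.6412 = 3.311
NF = 10 log₁₀(3.311) = 5.20 dB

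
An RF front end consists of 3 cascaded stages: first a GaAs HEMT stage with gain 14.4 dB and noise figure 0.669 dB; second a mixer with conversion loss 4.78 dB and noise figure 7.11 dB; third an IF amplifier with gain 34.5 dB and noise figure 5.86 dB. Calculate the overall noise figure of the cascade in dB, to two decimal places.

Convert to linear (a loss of L dB is a gain of −L dB): F_i = 10^(NF_i/10), G_i = 10^(G_i,dB/10)
  Stage 1: F_1 = 10^(0.669/10) = 1.167, G_1 = 10^(14.4/10) = 27.54
  Stage 2: F_2 = 10^(7.11/10) = 5.140, G_2 = 10^(−4.78/10) = 0.3327
  Stage 3: F_3 = 10^(5.86/10) = 3.855, G_3 = 10^(34.5/10) = 2818
Friis cascade:
  F = 1.167 + (5.140 − 1)/27.54 + (3.855 − 1)/9.162 = 1.628
NF = 10 log₁₀(1.628) = 2.12 dB

2.12 dB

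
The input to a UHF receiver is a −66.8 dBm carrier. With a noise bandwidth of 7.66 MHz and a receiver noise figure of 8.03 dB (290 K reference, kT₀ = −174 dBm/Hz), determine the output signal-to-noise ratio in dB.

30.3 dB

Noise floor: N = −174 + 10 log₁₀(B) + NF
10 log₁₀(7.66×10⁶) = 68.84 dB
N = −174 + 68.84 + 8.03 = −97.13 dBm
SNR = P_sig − N = −66.8 − (−97.13) = 30.33 dB → 30.3 dB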